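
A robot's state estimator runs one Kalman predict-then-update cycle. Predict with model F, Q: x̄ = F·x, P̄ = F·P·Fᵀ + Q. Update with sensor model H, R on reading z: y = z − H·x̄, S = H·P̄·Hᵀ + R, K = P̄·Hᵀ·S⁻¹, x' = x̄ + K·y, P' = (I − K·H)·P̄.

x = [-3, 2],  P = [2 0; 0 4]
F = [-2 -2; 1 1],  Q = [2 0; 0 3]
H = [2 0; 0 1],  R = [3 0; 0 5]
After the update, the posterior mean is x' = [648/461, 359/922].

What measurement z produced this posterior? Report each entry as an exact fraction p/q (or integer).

x̄ = F·x = [2, -1]
P̄ = F·P·Fᵀ + Q = [26 -12; -12 9]
S = H·P̄·Hᵀ + R = [107 -24; -24 14]
K = P̄·Hᵀ·S⁻¹ = [220/461 -18/461; -60/461 387/922]
x' − x̄ = [-274/461, 1281/922] = K·y
y = (KᵀK)⁻¹·Kᵀ·(x' − x̄) = [-1, 3]
z = y + H·x̄ = [-1, 3] + [4, -1] = [3, 2]

z = [3, 2]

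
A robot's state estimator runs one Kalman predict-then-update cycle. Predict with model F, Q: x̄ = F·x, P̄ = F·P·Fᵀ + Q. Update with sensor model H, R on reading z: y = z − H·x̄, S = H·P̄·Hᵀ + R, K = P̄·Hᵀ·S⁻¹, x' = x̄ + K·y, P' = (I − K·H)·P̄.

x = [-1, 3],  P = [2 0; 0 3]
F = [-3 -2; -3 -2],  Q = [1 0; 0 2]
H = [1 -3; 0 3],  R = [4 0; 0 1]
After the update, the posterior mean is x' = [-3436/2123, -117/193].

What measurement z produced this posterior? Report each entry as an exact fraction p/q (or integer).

z = [-1, -2]

x̄ = F·x = [-3, -3]
P̄ = F·P·Fᵀ + Q = [31 30; 30 32]
S = H·P̄·Hᵀ + R = [143 -198; -198 289]
K = P̄·Hᵀ·S⁻¹ = [769/2123 108/193; -6/193 60/193]
x' − x̄ = [2933/2123, 462/193] = K·y
y = (KᵀK)⁻¹·Kᵀ·(x' − x̄) = [-7, 7]
z = y + H·x̄ = [-7, 7] + [6, -9] = [-1, -2]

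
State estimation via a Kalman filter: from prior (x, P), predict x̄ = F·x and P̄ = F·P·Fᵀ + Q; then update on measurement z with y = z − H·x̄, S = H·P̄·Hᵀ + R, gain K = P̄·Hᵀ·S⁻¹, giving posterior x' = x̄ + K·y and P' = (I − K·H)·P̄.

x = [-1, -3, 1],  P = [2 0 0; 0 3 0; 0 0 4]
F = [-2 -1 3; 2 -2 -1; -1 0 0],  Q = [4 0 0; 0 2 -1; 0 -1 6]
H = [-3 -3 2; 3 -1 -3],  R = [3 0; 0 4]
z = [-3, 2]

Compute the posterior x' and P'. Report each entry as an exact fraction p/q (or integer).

x̄ = F·x = [8, 3, 1]
P̄ = F·P·Fᵀ + Q = [51 -14 4; -14 26 -5; 4 -5 8]
y = z − H·x̄ = [28, -16]
S = H·P̄·Hᵀ + R = [488 -320; -320 543]
K = P̄·Hᵀ·S⁻¹ = [-6329/162584 5335/20323; -20969/81292 -5073/20323; 8077/162584 333/20323]
x' = x̄ + K·y = [110145/40646, -4646/20323, 86529/40646]
P' = (I − K·H)·P̄ = [1024497/162584 -152635/81292 1069347/162584; -152635/81292 36771/40646 -150093/81292; 1069347/162584 -150093/81292 1165857/162584]

x' = [110145/40646, -4646/20323, 86529/40646]
P' = [1024497/162584 -152635/81292 1069347/162584; -152635/81292 36771/40646 -150093/81292; 1069347/162584 -150093/81292 1165857/162584]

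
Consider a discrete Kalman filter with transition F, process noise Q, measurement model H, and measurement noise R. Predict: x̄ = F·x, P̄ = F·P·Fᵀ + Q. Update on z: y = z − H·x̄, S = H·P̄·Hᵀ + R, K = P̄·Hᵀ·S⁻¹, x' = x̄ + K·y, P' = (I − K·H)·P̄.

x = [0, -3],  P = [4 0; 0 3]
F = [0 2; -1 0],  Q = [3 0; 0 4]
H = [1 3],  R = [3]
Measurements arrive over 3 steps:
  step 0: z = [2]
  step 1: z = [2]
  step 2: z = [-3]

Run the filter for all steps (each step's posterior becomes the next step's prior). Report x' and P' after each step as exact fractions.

step 0: x̄ = F·x = [-6, 0]
step 0: P̄ = F·P·Fᵀ + Q = [15 0; 0 8]
step 0: y = z − H·x̄ = [8]
step 0: S = H·P̄·Hᵀ + R = [90]
step 0: K = P̄·Hᵀ·S⁻¹ = [1/6; 4/15]
step 0: x' = x̄ + K·y = [-14/3, 32/15]
step 0: P' = (I − K·H)·P̄ = [25/2 -4; -4 8/5]
step 1: x̄ = F·x = [64/15, 14/3]
step 1: P̄ = F·P·Fᵀ + Q = [47/5 8; 8 33/2]
step 1: y = z − H·x̄ = [-244/15]
step 1: S = H·P̄·Hᵀ + R = [2089/10]
step 1: K = P̄·Hᵀ·S⁻¹ = [334/2089; 575/2089]
step 1: x' = x̄ + K·y = [3480/2089, 1186/6267]
step 1: P' = (I − K·H)·P̄ = [8481/2089 -2493/2089; -2493/2089 1406/2089]
step 2: x̄ = F·x = [2372/6267, -3480/2089]
step 2: P̄ = F·P·Fᵀ + Q = [11891/2089 4986/2089; 4986/2089 16837/2089]
step 2: y = z − H·x̄ = [10147/6267]
step 2: S = H·P̄·Hᵀ + R = [199607/2089]
step 2: K = P̄·Hᵀ·S⁻¹ = [26849/199607; 55497/199607]
step 2: x' = x̄ + K·y = [119021/199607, -242663/199607]
step 2: P' = (I − K·H)·P̄ = [791124/199607 -236859/199607; -236859/199607 134450/199607]

step 0: x' = [-14/3, 32/15], P' = [25/2 -4; -4 8/5]
step 1: x' = [3480/2089, 1186/6267], P' = [8481/2089 -2493/2089; -2493/2089 1406/2089]
step 2: x' = [119021/199607, -242663/199607], P' = [791124/199607 -236859/199607; -236859/199607 134450/199607]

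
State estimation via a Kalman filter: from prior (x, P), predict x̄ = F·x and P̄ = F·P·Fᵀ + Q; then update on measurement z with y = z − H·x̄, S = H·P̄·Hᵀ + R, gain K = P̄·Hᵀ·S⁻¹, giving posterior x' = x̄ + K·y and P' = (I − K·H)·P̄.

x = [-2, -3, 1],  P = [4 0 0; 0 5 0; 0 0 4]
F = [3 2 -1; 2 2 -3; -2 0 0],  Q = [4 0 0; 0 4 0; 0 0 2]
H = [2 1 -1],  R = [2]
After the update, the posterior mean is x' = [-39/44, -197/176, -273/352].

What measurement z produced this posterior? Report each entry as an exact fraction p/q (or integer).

z = [-2]

x̄ = F·x = [-13, -13, 4]
P̄ = F·P·Fᵀ + Q = [64 56 -24; 56 76 -16; -24 -16 18]
S = H·P̄·Hᵀ + R = [704]
K = P̄·Hᵀ·S⁻¹ = [13/44; 51/176; -41/352]
x' − x̄ = [533/44, 2091/176, -1681/352] = K·y
y = (KᵀK)⁻¹·Kᵀ·(x' − x̄) = [41]
z = y + H·x̄ = [41] + [-43] = [-2]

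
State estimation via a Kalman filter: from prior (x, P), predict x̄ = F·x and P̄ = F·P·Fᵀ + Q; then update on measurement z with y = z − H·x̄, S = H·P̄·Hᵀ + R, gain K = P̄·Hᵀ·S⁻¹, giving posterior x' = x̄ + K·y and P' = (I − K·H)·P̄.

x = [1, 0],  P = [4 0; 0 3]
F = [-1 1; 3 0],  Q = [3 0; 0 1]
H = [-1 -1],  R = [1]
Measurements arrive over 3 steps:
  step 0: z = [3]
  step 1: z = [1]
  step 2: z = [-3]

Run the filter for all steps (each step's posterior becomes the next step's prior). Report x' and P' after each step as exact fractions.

step 0: x' = [-7/12, -53/24], P' = [59/6 -119/12; -119/12 263/24]
step 1: x' = [-4, 356/125], P' = [28 -29; -29 3867/125]
step 2: x' = [-24697/3992, 17827/1996], P' = [152843/3992 -79613/1996; -79613/1996 42369/998]

step 0: x̄ = F·x = [-1, 3]
step 0: P̄ = F·P·Fᵀ + Q = [10 -12; -12 37]
step 0: y = z − H·x̄ = [5]
step 0: S = H·P̄·Hᵀ + R = [24]
step 0: K = P̄·Hᵀ·S⁻¹ = [1/12; -25/24]
step 0: x' = x̄ + K·y = [-7/12, -53/24]
step 0: P' = (I − K·H)·P̄ = [59/6 -119/12; -119/12 263/24]
step 1: x̄ = F·x = [-13/8, -7/4]
step 1: P̄ = F·P·Fᵀ + Q = [349/8 -237/4; -237/4 179/2]
step 1: y = z − H·x̄ = [-19/8]
step 1: S = H·P̄·Hᵀ + R = [125/8]
step 1: K = P̄·Hᵀ·S⁻¹ = [1; -242/125]
step 1: x' = x̄ + K·y = [-4, 356/125]
step 1: P' = (I − K·H)·P̄ = [28 -29; -29 3867/125]
step 2: x̄ = F·x = [856/125, -12]
step 2: P̄ = F·P·Fᵀ + Q = [14992/125 -171; -171 253]
step 2: y = z − H·x̄ = [-1019/125]
step 2: S = H·P̄·Hᵀ + R = [3992/125]
step 2: K = P̄·Hᵀ·S⁻¹ = [6383/3992; -5125/1996]
step 2: x' = x̄ + K·y = [-24697/3992, 17827/1996]
step 2: P' = (I − K·H)·P̄ = [152843/3992 -79613/1996; -79613/1996 42369/998]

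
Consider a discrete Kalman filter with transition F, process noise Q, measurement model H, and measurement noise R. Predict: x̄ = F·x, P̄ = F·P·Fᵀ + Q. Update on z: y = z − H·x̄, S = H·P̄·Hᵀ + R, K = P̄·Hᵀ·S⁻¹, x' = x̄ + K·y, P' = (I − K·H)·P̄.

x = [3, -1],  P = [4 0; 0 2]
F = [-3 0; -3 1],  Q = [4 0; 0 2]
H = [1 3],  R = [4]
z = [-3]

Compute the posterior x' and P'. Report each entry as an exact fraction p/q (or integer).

x' = [-63/155, -146/155]
P' = [724/155 -192/155; -192/155 116/155]

x̄ = F·x = [-9, -10]
P̄ = F·P·Fᵀ + Q = [40 36; 36 40]
y = z − H·x̄ = [36]
S = H·P̄·Hᵀ + R = [620]
K = P̄·Hᵀ·S⁻¹ = [37/155; 39/155]
x' = x̄ + K·y = [-63/155, -146/155]
P' = (I − K·H)·P̄ = [724/155 -192/155; -192/155 116/155]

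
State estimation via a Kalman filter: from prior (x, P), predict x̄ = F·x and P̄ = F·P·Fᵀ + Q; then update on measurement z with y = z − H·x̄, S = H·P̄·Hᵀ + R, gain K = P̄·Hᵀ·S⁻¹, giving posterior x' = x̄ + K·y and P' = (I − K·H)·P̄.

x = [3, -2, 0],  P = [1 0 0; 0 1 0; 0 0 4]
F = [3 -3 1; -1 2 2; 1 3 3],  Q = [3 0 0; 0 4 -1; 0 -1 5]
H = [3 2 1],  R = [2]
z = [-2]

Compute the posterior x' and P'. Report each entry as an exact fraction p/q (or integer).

x̄ = F·x = [15, -7, -3]
P̄ = F·P·Fᵀ + Q = [25 -1 6; -1 25 28; 6 28 51]
y = z − H·x̄ = [-30]
S = H·P̄·Hᵀ + R = [514]
K = P̄·Hᵀ·S⁻¹ = [79/514; 75/514; 125/514]
x' = x̄ + K·y = [2670/257, -2924/257, -2646/257]
P' = (I − K·H)·P̄ = [6609/514 -6439/514 -6791/514; -6439/514 7225/514 5017/514; -6791/514 5017/514 10589/514]

x' = [2670/257, -2924/257, -2646/257]
P' = [6609/514 -6439/514 -6791/514; -6439/514 7225/514 5017/514; -6791/514 5017/514 10589/514]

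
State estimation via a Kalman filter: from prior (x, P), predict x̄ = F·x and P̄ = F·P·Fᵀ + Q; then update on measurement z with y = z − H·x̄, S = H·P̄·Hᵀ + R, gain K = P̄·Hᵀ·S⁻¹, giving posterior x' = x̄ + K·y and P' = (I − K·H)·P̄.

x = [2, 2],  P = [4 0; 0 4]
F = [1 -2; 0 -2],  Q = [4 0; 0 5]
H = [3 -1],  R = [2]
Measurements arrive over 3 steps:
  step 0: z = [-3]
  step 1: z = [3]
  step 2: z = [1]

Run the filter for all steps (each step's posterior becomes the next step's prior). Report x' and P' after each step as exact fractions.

step 0: x' = [-342/143, -599/143], P' = [296/143 776/143; 776/143 2274/143]
step 1: x' = [73284/26573, 138251/26573], P' = [86388/26573 233092/26573; 233092/26573 673634/26573]
step 2: x' = [-5104622/7104067, -21698483/7104067], P' = [25043424/7104067 67857888/7104067; 67857888/7104067 195858354/7104067]

step 0: x̄ = F·x = [-2, -4]
step 0: P̄ = F·P·Fᵀ + Q = [24 16; 16 21]
step 0: y = z − H·x̄ = [-1]
step 0: S = H·P̄·Hᵀ + R = [143]
step 0: K = P̄·Hᵀ·S⁻¹ = [56/143; 27/143]
step 0: x' = x̄ + K·y = [-342/143, -599/143]
step 0: P' = (I − K·H)·P̄ = [296/143 776/143; 776/143 2274/143]
step 1: x̄ = F·x = [856/143, 1198/143]
step 1: P̄ = F·P·Fᵀ + Q = [6860/143 7544/143; 7544/143 9811/143]
step 1: y = z − H·x̄ = [-941/143]
step 1: S = H·P̄·Hᵀ + R = [26573/143]
step 1: K = P̄·Hᵀ·S⁻¹ = [13036/26573; 12821/26573]
step 1: x' = x̄ + K·y = [73284/26573, 138251/26573]
step 1: P' = (I − K·H)·P̄ = [86388/26573 233092/26573; 233092/26573 673634/26573]
step 2: x̄ = F·x = [-203218/26573, -276502/26573]
step 2: P̄ = F·P·Fᵀ + Q = [1954848/26573 2228352/26573; 2228352/26573 2827401/26573]
step 2: y = z − H·x̄ = [359725/26573]
step 2: S = H·P̄·Hᵀ + R = [7104067/26573]
step 2: K = P̄·Hᵀ·S⁻¹ = [3636192/7104067; 3857655/7104067]
step 2: x' = x̄ + K·y = [-5104622/7104067, -21698483/7104067]
step 2: P' = (I − K·H)·P̄ = [25043424/7104067 67857888/7104067; 67857888/7104067 195858354/7104067]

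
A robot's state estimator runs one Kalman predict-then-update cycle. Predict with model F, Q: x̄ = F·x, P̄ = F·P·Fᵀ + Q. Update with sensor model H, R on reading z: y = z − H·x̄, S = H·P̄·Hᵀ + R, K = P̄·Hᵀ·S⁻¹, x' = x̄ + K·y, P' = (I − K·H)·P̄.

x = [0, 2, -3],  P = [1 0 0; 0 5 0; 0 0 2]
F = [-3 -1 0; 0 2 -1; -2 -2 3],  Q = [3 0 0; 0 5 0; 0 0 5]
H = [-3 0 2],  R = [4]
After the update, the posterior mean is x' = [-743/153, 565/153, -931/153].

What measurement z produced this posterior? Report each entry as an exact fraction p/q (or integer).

x̄ = F·x = [-2, 7, -13]
P̄ = F·P·Fᵀ + Q = [17 -10 16; -10 27 -26; 16 -26 47]
S = H·P̄·Hᵀ + R = [153]
K = P̄·Hᵀ·S⁻¹ = [-19/153; -22/153; 46/153]
x' − x̄ = [-437/153, -506/153, 1058/153] = K·y
y = (KᵀK)⁻¹·Kᵀ·(x' − x̄) = [23]
z = y + H·x̄ = [23] + [-20] = [3]

z = [3]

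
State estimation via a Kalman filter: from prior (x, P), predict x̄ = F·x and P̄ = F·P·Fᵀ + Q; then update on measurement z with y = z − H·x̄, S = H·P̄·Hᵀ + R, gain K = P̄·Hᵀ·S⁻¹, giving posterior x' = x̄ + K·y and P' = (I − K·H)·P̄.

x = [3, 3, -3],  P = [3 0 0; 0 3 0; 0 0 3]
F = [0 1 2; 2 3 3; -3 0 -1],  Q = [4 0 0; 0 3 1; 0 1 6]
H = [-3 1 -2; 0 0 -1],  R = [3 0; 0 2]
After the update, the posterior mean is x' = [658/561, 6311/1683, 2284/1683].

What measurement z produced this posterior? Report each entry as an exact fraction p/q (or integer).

z = [-3, -1]

x̄ = F·x = [-3, 6, -6]
P̄ = F·P·Fᵀ + Q = [19 27 -6; 27 69 -26; -6 -26 36]
S = H·P̄·Hᵀ + R = [257 80; 80 38]
K = P̄·Hᵀ·S⁻¹ = [-194/561 497/561; -280/1683 1741/1683; -80/1683 -1426/1683]
x' − x̄ = [2341/561, -3787/1683, 12382/1683] = K·y
y = (KᵀK)⁻¹·Kᵀ·(x' − x̄) = [-30, -7]
z = y + H·x̄ = [-30, -7] + [27, 6] = [-3, -1]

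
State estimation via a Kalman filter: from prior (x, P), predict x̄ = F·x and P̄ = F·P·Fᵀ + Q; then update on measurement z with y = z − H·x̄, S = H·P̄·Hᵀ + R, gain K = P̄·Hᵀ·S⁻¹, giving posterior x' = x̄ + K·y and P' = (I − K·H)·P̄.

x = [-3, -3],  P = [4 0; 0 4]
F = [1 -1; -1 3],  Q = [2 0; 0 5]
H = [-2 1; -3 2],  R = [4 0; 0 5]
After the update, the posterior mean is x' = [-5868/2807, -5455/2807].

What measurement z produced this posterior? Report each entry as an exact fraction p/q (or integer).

z = [3, 2]

x̄ = F·x = [0, -6]
P̄ = F·P·Fᵀ + Q = [10 -16; -16 45]
S = H·P̄·Hᵀ + R = [153 262; 262 467]
K = P̄·Hᵀ·S⁻¹ = [-568/2807 -54/2807; -197/2807 940/2807]
x' − x̄ = [-5868/2807, 11387/2807] = K·y
y = (KᵀK)⁻¹·Kᵀ·(x' − x̄) = [9, 14]
z = y + H·x̄ = [9, 14] + [-6, -12] = [3, 2]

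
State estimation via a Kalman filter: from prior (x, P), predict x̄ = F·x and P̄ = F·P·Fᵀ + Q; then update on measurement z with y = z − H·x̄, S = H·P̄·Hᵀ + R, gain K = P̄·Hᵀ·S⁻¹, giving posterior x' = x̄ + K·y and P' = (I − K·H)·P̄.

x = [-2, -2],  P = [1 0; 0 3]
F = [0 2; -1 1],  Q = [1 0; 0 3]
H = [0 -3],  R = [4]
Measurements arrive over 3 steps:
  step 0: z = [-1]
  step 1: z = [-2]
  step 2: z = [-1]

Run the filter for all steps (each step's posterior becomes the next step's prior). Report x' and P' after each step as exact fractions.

step 0: x' = [-250/67, 21/67], P' = [547/67 24/67; 24/67 28/67]
step 1: x' = [1008/1705, 1363/1705], P' = [4553/1705 8/1705; 8/1705 728/1705]
step 2: x' = [10118/6265, 407/1253], P' = [16281/6265 72/1253; 72/1253 519/1253]

step 0: x̄ = F·x = [-4, 0]
step 0: P̄ = F·P·Fᵀ + Q = [13 6; 6 7]
step 0: y = z − H·x̄ = [-1]
step 0: S = H·P̄·Hᵀ + R = [67]
step 0: K = P̄·Hᵀ·S⁻¹ = [-18/67; -21/67]
step 0: x' = x̄ + K·y = [-250/67, 21/67]
step 0: P' = (I − K·H)·P̄ = [547/67 24/67; 24/67 28/67]
step 1: x̄ = F·x = [42/67, 271/67]
step 1: P̄ = F·P·Fᵀ + Q = [179/67 8/67; 8/67 728/67]
step 1: y = z − H·x̄ = [679/67]
step 1: S = H·P̄·Hᵀ + R = [6820/67]
step 1: K = P̄·Hᵀ·S⁻¹ = [-6/1705; -546/1705]
step 1: x' = x̄ + K·y = [1008/1705, 1363/1705]
step 1: P' = (I − K·H)·P̄ = [4553/1705 8/1705; 8/1705 728/1705]
step 2: x̄ = F·x = [2726/1705, 71/341]
step 2: P̄ = F·P·Fᵀ + Q = [4617/1705 288/341; 288/341 2076/341]
step 2: y = z − H·x̄ = [-128/341]
step 2: S = H·P̄·Hᵀ + R = [20048/341]
step 2: K = P̄·Hᵀ·S⁻¹ = [-54/1253; -1557/5012]
step 2: x' = x̄ + K·y = [10118/6265, 407/1253]
step 2: P' = (I − K·H)·P̄ = [16281/6265 72/1253; 72/1253 519/1253]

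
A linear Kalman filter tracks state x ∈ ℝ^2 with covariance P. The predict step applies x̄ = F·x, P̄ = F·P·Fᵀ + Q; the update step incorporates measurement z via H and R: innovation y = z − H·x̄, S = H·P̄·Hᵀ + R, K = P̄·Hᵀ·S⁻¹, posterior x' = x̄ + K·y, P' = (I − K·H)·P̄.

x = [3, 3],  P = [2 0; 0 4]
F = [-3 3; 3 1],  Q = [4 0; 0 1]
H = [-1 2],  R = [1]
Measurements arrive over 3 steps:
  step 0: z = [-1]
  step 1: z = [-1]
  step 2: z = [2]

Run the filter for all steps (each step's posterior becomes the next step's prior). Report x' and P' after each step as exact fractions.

step 0: x̄ = F·x = [0, 12]
step 0: P̄ = F·P·Fᵀ + Q = [58 -6; -6 23]
step 0: y = z − H·x̄ = [-25]
step 0: S = H·P̄·Hᵀ + R = [175]
step 0: K = P̄·Hᵀ·S⁻¹ = [-2/5; 52/175]
step 0: x' = x̄ + K·y = [10, 32/7]
step 0: P' = (I − K·H)·P̄ = [30 74/5; 74/5 1321/175]
step 1: x̄ = F·x = [-114/7, 242/7]
step 1: P̄ = F·P·Fᵀ + Q = [13219/175 -27747/175; -27747/175 64286/175]
step 1: y = z − H·x̄ = [-605/7]
step 1: S = H·P̄·Hᵀ + R = [381526/175]
step 1: K = P̄·Hᵀ·S⁻¹ = [-68713/381526; 156319/381526]
step 1: x' = x̄ + K·y = [-274657/381526, -320529/381526]
step 1: P' = (I − K·H)·P̄ = [1839519/381526 885403/381526; 885403/381526 520861/381526]
step 2: x̄ = F·x = [-68808/190763, -572250/190763]
step 2: P̄ = F·P·Fᵀ + Q = [3416135/190763 -4840335/190763; -4840335/190763 11385238/190763]
step 2: y = z − H·x̄ = [1457218/190763]
step 2: S = H·P̄·Hᵀ + R = [68509190/190763]
step 2: K = P̄·Hᵀ·S⁻¹ = [-2619361/13701838; 27610811/68509190]
step 2: x' = x̄ + K·y = [-12475627/6850919, 2701223/34254595]
step 2: P' = (I − K·H)·P̄ = [65537175/13701838 31458907/13701838; 31458907/13701838 92452673/68509190]

step 0: x' = [10, 32/7], P' = [30 74/5; 74/5 1321/175]
step 1: x' = [-274657/381526, -320529/381526], P' = [1839519/381526 885403/381526; 885403/381526 520861/381526]
step 2: x' = [-12475627/6850919, 2701223/34254595], P' = [65537175/13701838 31458907/13701838; 31458907/13701838 92452673/68509190]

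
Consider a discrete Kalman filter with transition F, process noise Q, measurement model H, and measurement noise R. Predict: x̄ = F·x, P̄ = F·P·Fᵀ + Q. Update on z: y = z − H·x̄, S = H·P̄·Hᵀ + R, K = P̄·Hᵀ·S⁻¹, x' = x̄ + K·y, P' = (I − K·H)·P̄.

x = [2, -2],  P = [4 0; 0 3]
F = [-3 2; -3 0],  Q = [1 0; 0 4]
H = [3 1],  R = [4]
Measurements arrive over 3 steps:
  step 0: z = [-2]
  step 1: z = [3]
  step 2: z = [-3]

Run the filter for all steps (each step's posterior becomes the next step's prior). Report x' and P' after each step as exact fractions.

step 0: x̄ = F·x = [-10, -6]
step 0: P̄ = F·P·Fᵀ + Q = [49 36; 36 40]
step 0: y = z − H·x̄ = [34]
step 0: S = H·P̄·Hᵀ + R = [701]
step 0: K = P̄·Hᵀ·S⁻¹ = [183/701; 148/701]
step 0: x' = x̄ + K·y = [-788/701, 826/701]
step 0: P' = (I − K·H)·P̄ = [860/701 -1848/701; -1848/701 6136/701]
step 1: x̄ = F·x = [4016/701, 2364/701]
step 1: P̄ = F·P·Fᵀ + Q = [55161/701 18828/701; 18828/701 10544/701]
step 1: y = z − H·x̄ = [-12309/701]
step 1: S = H·P̄·Hᵀ + R = [622765/701]
step 1: K = P̄·Hᵀ·S⁻¹ = [184311/622765; 5156/47905]
step 1: x' = x̄ + K·y = [30131/56615, 6456/4355]
step 1: P' = (I − K·H)·P̄ = [544644/622765 -68976/47905; -68976/47905 17504/3685]
step 2: x̄ = F·x = [77463/56615, -90393/56615]
step 2: P̄ = F·P·Fᵀ + Q = [28117521/622765 10281924/622765; 10281924/622765 7392856/622765]
step 2: y = z − H·x̄ = [-311841/56615]
step 2: S = H·P̄·Hᵀ + R = [324633149/622765]
step 2: K = P̄·Hᵀ·S⁻¹ = [94634487/324633149; 38238628/324633149]
step 2: x' = x̄ + K·y = [-77079492/324633149, -728939967/324633149]
step 2: P' = (I − K·H)·P̄ = [276497964/324633149 -450955944/324633149; -450955944/324633149 1505822344/324633149]

step 0: x' = [-788/701, 826/701], P' = [860/701 -1848/701; -1848/701 6136/701]
step 1: x' = [30131/56615, 6456/4355], P' = [544644/622765 -68976/47905; -68976/47905 17504/3685]
step 2: x' = [-77079492/324633149, -728939967/324633149], P' = [276497964/324633149 -450955944/324633149; -450955944/324633149 1505822344/324633149]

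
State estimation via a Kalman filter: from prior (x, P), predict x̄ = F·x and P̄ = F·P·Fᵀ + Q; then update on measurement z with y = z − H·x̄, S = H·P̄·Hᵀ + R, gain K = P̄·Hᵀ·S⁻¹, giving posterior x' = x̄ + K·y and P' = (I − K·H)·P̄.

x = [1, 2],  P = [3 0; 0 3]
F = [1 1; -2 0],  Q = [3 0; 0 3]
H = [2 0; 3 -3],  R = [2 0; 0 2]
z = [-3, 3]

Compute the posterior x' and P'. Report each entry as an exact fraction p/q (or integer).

x' = [-2289/2144, -4315/2144]
P' = [909/2144 879/2144; 879/2144 1317/2144]

x̄ = F·x = [3, -2]
P̄ = F·P·Fᵀ + Q = [9 -6; -6 15]
y = z − H·x̄ = [-9, -12]
S = H·P̄·Hᵀ + R = [38 90; 90 326]
K = P̄·Hᵀ·S⁻¹ = [909/2144 45/2144; 879/2144 -657/2144]
x' = x̄ + K·y = [-2289/2144, -4315/2144]
P' = (I − K·H)·P̄ = [909/2144 879/2144; 879/2144 1317/2144]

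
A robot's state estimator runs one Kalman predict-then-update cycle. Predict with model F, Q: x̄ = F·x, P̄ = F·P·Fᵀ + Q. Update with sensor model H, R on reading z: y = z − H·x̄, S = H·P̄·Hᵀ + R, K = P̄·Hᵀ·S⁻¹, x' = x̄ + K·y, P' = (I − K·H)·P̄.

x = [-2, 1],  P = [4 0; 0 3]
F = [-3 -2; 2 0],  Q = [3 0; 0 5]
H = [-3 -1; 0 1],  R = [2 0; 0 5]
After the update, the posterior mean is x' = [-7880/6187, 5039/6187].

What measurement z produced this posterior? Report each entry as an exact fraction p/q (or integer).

z = [3, 2]

x̄ = F·x = [4, -4]
P̄ = F·P·Fᵀ + Q = [51 -24; -24 21]
S = H·P̄·Hᵀ + R = [338 51; 51 26]
K = P̄·Hᵀ·S⁻¹ = [-2130/6187 -1533/6187; 255/6187 4497/6187]
x' − x̄ = [-32628/6187, 29787/6187] = K·y
y = (KᵀK)⁻¹·Kᵀ·(x' − x̄) = [11, 6]
z = y + H·x̄ = [11, 6] + [-8, -4] = [3, 2]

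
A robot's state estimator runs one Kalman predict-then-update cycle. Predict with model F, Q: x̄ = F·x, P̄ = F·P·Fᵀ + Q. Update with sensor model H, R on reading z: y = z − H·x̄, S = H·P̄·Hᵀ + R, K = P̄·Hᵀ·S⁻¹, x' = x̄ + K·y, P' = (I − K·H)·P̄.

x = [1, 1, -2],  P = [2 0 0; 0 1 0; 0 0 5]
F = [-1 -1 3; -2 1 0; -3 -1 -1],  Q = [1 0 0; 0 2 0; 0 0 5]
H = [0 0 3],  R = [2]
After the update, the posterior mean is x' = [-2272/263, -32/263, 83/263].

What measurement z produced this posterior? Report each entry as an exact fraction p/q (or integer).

z = [1]

x̄ = F·x = [-8, -1, -2]
P̄ = F·P·Fᵀ + Q = [49 3 -8; 3 11 11; -8 11 29]
S = H·P̄·Hᵀ + R = [263]
K = P̄·Hᵀ·S⁻¹ = [-24/263; 33/263; 87/263]
x' − x̄ = [-168/263, 231/263, 609/263] = K·y
y = (KᵀK)⁻¹·Kᵀ·(x' − x̄) = [7]
z = y + H·x̄ = [7] + [-6] = [1]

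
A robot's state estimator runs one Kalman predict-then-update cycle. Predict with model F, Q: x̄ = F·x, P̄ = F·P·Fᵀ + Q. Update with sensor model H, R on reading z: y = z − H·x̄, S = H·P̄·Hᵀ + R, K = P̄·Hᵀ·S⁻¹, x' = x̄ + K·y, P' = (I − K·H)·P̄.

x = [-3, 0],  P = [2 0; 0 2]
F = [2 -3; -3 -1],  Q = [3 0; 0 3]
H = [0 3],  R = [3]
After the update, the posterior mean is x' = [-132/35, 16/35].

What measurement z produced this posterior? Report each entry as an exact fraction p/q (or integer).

z = [1]

x̄ = F·x = [-6, 9]
P̄ = F·P·Fᵀ + Q = [29 -6; -6 23]
S = H·P̄·Hᵀ + R = [210]
K = P̄·Hᵀ·S⁻¹ = [-3/35; 23/70]
x' − x̄ = [78/35, -299/35] = K·y
y = (KᵀK)⁻¹·Kᵀ·(x' − x̄) = [-26]
z = y + H·x̄ = [-26] + [27] = [1]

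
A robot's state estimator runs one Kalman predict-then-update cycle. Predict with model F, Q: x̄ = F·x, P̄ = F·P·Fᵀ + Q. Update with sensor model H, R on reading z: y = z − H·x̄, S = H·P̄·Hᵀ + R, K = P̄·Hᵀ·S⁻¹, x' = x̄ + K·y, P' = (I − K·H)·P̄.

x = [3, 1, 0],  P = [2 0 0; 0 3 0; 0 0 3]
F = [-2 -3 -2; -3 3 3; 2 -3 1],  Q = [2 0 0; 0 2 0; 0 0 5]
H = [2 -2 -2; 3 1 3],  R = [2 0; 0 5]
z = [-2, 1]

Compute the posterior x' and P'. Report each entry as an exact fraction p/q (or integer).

x̄ = F·x = [-9, -6, 3]
P̄ = F·P·Fᵀ + Q = [49 -33 13; -33 74 -30; 13 -30 43]
y = z − H·x̄ = [10, 25]
S = H·P̄·Hᵀ + R = [586 260; 260 763]
K = P̄·Hᵀ·S⁻¹ = [10919/63253 8963/63253; -43801/189759 -13675/189759; -5980/63253 13478/63253]
x' = x̄ + K·y = [-236012/63253, -1918439/189759, 466909/63253]
P' = (I − K·H)·P̄ = [221236/63253 624922/63253 -414605/63253; 624922/63253 5724187/189759 -1268540/63253; -414605/63253 -1268540/63253 859915/63253]

x' = [-236012/63253, -1918439/189759, 466909/63253]
P' = [221236/63253 624922/63253 -414605/63253; 624922/63253 5724187/189759 -1268540/63253; -414605/63253 -1268540/63253 859915/63253]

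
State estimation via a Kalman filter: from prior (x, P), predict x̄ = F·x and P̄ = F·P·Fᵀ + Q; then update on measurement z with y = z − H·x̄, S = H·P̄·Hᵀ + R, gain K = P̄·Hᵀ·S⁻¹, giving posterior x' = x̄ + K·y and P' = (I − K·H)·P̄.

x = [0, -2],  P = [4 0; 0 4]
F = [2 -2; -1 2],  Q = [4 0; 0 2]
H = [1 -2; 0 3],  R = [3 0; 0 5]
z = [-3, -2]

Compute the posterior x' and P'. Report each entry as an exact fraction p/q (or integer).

x' = [-10048/3653, -1052/3653]
P' = [10692/3653 1800/3653; 1800/3653 1410/3653]

x̄ = F·x = [4, -4]
P̄ = F·P·Fᵀ + Q = [36 -24; -24 22]
y = z − H·x̄ = [-15, 10]
S = H·P̄·Hᵀ + R = [223 -204; -204 203]
K = P̄·Hᵀ·S⁻¹ = [2364/3653 1080/3653; -340/3653 846/3653]
x' = x̄ + K·y = [-10048/3653, -1052/3653]
P' = (I − K·H)·P̄ = [10692/3653 1800/3653; 1800/3653 1410/3653]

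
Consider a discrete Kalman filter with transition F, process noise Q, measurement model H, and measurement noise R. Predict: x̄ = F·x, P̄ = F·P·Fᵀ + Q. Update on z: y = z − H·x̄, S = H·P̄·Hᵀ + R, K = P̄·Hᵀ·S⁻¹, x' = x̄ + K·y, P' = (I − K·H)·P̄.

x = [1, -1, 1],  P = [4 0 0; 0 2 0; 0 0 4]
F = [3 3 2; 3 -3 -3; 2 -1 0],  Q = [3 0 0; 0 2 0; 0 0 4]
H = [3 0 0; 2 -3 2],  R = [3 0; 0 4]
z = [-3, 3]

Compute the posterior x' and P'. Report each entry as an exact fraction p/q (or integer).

x̄ = F·x = [2, 3, 3]
P̄ = F·P·Fᵀ + Q = [73 -6 18; -6 92 30; 18 30 22]
y = z − H·x̄ = [-9, 2]
S = H·P̄·Hᵀ + R = [660 600; 600 1068]
K = P̄·Hᵀ·S⁻¹ = [9491/28740 5/2874; 1633/4790 -194/479; 2653/14370 -325/2874]
x' = x̄ + K·y = [-27839/28740, -4207/4790, 15983/14370]
P' = (I − K·H)·P̄ = [9491/28740 1633/4790 2653/14370; 1633/4790 13877/2395 18059/2395; 2653/14370 18059/2395 78314/7185]

x' = [-27839/28740, -4207/4790, 15983/14370]
P' = [9491/28740 1633/4790 2653/14370; 1633/4790 13877/2395 18059/2395; 2653/14370 18059/2395 78314/7185]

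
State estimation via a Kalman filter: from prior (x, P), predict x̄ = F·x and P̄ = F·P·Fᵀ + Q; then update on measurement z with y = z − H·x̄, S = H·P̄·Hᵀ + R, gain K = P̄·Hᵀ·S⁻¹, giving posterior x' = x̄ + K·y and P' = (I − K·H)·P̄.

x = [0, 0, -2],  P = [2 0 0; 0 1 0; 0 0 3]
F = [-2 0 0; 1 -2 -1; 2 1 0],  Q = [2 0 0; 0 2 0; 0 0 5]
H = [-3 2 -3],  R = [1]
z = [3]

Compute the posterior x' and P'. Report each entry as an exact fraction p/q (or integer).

x' = [14/141, 254/141, 14/141]
P' = [1214/141 -172/141 -1324/141; -172/141 767/141 674/141; -1324/141 674/141 1778/141]

x̄ = F·x = [0, 2, 0]
P̄ = F·P·Fᵀ + Q = [10 -4 -8; -4 11 2; -8 2 14]
y = z − H·x̄ = [-1]
S = H·P̄·Hᵀ + R = [141]
K = P̄·Hᵀ·S⁻¹ = [-14/141; 28/141; -14/141]
x' = x̄ + K·y = [14/141, 254/141, 14/141]
P' = (I − K·H)·P̄ = [1214/141 -172/141 -1324/141; -172/141 767/141 674/141; -1324/141 674/141 1778/141]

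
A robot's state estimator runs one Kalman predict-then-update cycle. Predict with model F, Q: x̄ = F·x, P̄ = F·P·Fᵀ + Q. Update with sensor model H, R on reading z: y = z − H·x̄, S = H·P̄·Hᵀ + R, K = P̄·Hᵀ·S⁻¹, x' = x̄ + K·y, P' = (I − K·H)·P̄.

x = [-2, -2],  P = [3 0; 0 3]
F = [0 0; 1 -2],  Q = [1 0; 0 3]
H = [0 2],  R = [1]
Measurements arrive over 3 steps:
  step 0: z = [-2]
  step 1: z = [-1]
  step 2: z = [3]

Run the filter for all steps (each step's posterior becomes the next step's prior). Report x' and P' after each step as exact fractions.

step 0: x' = [0, -70/73], P' = [1 0; 0 18/73]
step 1: x' = [0, -588/1529], P' = [1 0; 0 364/1529]
step 2: x' = [0, 46608/31817], P' = [1 0; 0 7572/31817]

step 0: x̄ = F·x = [0, 2]
step 0: P̄ = F·P·Fᵀ + Q = [1 0; 0 18]
step 0: y = z − H·x̄ = [-6]
step 0: S = H·P̄·Hᵀ + R = [73]
step 0: K = P̄·Hᵀ·S⁻¹ = [0; 36/73]
step 0: x' = x̄ + K·y = [0, -70/73]
step 0: P' = (I − K·H)·P̄ = [1 0; 0 18/73]
step 1: x̄ = F·x = [0, 140/73]
step 1: P̄ = F·P·Fᵀ + Q = [1 0; 0 364/73]
step 1: y = z − H·x̄ = [-353/73]
step 1: S = H·P̄·Hᵀ + R = [1529/73]
step 1: K = P̄·Hᵀ·S⁻¹ = [0; 728/1529]
step 1: x' = x̄ + K·y = [0, -588/1529]
step 1: P' = (I − K·H)·P̄ = [1 0; 0 364/1529]
step 2: x̄ = F·x = [0, 1176/1529]
step 2: P̄ = F·P·Fᵀ + Q = [1 0; 0 7572/1529]
step 2: y = z − H·x̄ = [2235/1529]
step 2: S = H·P̄·Hᵀ + R = [31817/1529]
step 2: K = P̄·Hᵀ·S⁻¹ = [0; 15144/31817]
step 2: x' = x̄ + K·y = [0, 46608/31817]
step 2: P' = (I − K·H)·P̄ = [1 0; 0 7572/31817]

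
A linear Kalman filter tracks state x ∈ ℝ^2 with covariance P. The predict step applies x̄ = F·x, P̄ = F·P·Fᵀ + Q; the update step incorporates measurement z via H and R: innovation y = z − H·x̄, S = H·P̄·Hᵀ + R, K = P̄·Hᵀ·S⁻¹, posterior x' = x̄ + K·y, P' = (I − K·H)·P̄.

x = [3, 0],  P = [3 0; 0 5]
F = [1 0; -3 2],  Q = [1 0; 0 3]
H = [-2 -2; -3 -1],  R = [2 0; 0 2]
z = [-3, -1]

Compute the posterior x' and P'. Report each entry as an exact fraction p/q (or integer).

x̄ = F·x = [3, -9]
P̄ = F·P·Fᵀ + Q = [4 -9; -9 50]
y = z − H·x̄ = [-15, -1]
S = H·P̄·Hᵀ + R = [146 52; 52 34]
K = P̄·Hᵀ·S⁻¹ = [124/565 -479/1130; -398/565 453/1130]
x' = x̄ + K·y = [149/1130, 1317/1130]
P' = (I − K·H)·P̄ = [603/1130 -851/1130; -851/1130 1647/1130]

x' = [149/1130, 1317/1130]
P' = [603/1130 -851/1130; -851/1130 1647/1130]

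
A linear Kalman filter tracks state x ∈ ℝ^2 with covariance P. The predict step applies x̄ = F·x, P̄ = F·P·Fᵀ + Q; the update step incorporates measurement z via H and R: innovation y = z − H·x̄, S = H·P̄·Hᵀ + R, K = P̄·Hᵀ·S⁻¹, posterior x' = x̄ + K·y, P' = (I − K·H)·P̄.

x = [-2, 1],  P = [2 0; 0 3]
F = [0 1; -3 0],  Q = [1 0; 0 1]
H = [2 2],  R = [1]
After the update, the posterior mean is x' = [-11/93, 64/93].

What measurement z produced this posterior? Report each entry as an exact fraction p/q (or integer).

z = [1]

x̄ = F·x = [1, 6]
P̄ = F·P·Fᵀ + Q = [4 0; 0 19]
S = H·P̄·Hᵀ + R = [93]
K = P̄·Hᵀ·S⁻¹ = [8/93; 38/93]
x' − x̄ = [-104/93, -494/93] = K·y
y = (KᵀK)⁻¹·Kᵀ·(x' − x̄) = [-13]
z = y + H·x̄ = [-13] + [14] = [1]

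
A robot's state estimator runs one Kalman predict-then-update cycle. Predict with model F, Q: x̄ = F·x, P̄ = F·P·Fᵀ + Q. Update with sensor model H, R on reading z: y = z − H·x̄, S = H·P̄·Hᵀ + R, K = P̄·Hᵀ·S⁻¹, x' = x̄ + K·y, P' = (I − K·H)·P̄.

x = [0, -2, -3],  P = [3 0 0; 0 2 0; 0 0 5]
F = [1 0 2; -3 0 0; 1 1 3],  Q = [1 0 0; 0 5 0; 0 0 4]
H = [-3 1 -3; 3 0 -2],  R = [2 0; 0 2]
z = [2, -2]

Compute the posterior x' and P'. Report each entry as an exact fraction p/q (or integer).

x̄ = F·x = [-6, 0, -11]
P̄ = F·P·Fᵀ + Q = [24 -9 33; -9 32 -9; 33 -9 54]
y = z − H·x̄ = [-49, -6]
S = H·P̄·Hᵀ + R = [1438 0; 0 38]
K = P̄·Hᵀ·S⁻¹ = [-90/719 3/19; 43/719 -9/38; -135/719 -9/38]
x' = x̄ + K·y = [-11118/13661, -20620/13661, -5173/13661]
P' = (I − K·H)·P̄ = [7122/13661 43524/13661 8526/13661; 43524/13661 675541/27322 137043/27322; 8526/13661 137043/27322 32049/27322]

x' = [-11118/13661, -20620/13661, -5173/13661]
P' = [7122/13661 43524/13661 8526/13661; 43524/13661 675541/27322 137043/27322; 8526/13661 137043/27322 32049/27322]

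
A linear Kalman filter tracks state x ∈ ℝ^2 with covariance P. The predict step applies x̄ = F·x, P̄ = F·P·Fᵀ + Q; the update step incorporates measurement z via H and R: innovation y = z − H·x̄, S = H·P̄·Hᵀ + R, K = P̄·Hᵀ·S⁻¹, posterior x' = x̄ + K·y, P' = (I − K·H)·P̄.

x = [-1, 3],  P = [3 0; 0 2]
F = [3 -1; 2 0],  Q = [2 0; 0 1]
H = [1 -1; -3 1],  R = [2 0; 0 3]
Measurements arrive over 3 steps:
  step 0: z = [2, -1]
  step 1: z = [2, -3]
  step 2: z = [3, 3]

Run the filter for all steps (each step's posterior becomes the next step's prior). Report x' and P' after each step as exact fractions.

step 0: x̄ = F·x = [-6, -2]
step 0: P̄ = F·P·Fᵀ + Q = [31 18; 18 13]
step 0: y = z − H·x̄ = [6, -17]
step 0: S = H·P̄·Hᵀ + R = [10 -34; -34 187]
step 0: K = P̄·Hᵀ·S⁻¹ = [-1/6 -22/51; -9/14 -40/119]
step 0: x' = x̄ + K·y = [1/3, -1/7]
step 0: P' = (I − K·H)·P̄ = [83/102 39/34; 39/34 579/238]
step 1: x̄ = F·x = [8/7, 2/3]
step 1: P̄ = F·P·Fᵀ + Q = [580/119 44/17; 44/17 217/51]
step 1: y = z − H·x̄ = [32/21, -5/21]
step 1: S = H·P̄·Hᵀ + R = [125/21 -179/21; -179/21 12706/357]
step 1: K = P̄·Hᵀ·S⁻¹ = [-7576/49693 -18616/49693; -4551/7099 -1790/7099]
step 1: x' = x̄ + K·y = [49680/49693, -1776/7099]
step 1: P' = (I − K·H)·P̄ = [35500/49693 7236/7099; 7236/7099 16338/7099]
step 2: x̄ = F·x = [161472/49693, 99360/49693]
step 2: P̄ = F·P·Fᵀ + Q = [229340/49693 111696/49693; 111696/49693 191693/49693]
step 2: y = z − H·x̄ = [86967/49693, 76305/7099]
step 2: S = H·P̄·Hᵀ + R = [297027/49693 -61847/7099; -61847/7099 247808/7099]
step 2: K = P̄·Hᵀ·S⁻¹ = [-914324/6596747 -2419904/6596747; -4041759/6596747 -1554046/6596747]
step 2: x' = x̄ + K·y = [-6175548/6596747, -10587351/6596747]
step 2: P' = (I − K·H)·P̄ = [4544180/6596747 6372828/6596747; 6372828/6596747 14456346/6596747]

step 0: x' = [1/3, -1/7], P' = [83/102 39/34; 39/34 579/238]
step 1: x' = [49680/49693, -1776/7099], P' = [35500/49693 7236/7099; 7236/7099 16338/7099]
step 2: x' = [-6175548/6596747, -10587351/6596747], P' = [4544180/6596747 6372828/6596747; 6372828/6596747 14456346/6596747]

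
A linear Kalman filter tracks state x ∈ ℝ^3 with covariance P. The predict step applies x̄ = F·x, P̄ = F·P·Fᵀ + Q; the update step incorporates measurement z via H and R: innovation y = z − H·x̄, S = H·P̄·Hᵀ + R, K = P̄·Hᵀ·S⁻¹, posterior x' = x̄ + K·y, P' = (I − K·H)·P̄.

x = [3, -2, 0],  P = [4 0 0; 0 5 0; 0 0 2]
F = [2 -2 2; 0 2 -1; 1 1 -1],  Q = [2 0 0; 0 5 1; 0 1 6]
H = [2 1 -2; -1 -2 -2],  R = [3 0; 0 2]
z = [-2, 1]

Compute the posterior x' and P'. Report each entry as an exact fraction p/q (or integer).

x̄ = F·x = [10, -4, 1]
P̄ = F·P·Fᵀ + Q = [46 -24 -6; -24 27 13; -6 13 17]
y = z − H·x̄ = [-16, 5]
S = H·P̄·Hᵀ + R = [182 80; 80 208]
K = P̄·Hᵀ·S⁻¹ = [485/983 -963/7864; -331/1966 -201/983; -159/1966 -1797/7864]
x' = x̄ + K·y = [11745/7864, -2289/983, 9055/7864]
P' = (I − K·H)·P̄ = [32413/3932 -7538/983 14427/3932; -7538/983 15013/1966 -7073/1966; 14427/3932 -7073/1966 7831/3932]

x' = [11745/7864, -2289/983, 9055/7864]
P' = [32413/3932 -7538/983 14427/3932; -7538/983 15013/1966 -7073/1966; 14427/3932 -7073/1966 7831/3932]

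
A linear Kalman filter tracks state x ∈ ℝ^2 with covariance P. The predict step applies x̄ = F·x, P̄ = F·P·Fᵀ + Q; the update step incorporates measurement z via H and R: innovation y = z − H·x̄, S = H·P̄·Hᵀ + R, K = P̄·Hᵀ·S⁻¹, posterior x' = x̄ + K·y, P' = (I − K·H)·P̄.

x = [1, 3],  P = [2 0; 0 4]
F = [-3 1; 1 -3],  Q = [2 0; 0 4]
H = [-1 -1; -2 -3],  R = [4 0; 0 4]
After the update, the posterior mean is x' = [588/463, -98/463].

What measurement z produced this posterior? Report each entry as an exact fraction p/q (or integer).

z = [-2, -2]

x̄ = F·x = [0, -8]
P̄ = F·P·Fᵀ + Q = [24 -18; -18 42]
S = H·P̄·Hᵀ + R = [34 84; 84 262]
K = P̄·Hᵀ·S⁻¹ = [-519/463 177/463; 318/463 -261/463]
x' − x̄ = [588/463, 3606/463] = K·y
y = (KᵀK)⁻¹·Kᵀ·(x' − x̄) = [-10, -26]
z = y + H·x̄ = [-10, -26] + [8, 24] = [-2, -2]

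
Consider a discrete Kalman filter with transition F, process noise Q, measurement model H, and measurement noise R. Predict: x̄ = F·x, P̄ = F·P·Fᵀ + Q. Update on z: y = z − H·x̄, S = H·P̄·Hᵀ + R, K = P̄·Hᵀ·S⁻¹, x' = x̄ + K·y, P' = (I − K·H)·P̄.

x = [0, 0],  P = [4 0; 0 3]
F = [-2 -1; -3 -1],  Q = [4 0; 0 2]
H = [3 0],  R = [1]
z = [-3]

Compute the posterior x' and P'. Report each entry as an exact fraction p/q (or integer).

x̄ = F·x = [0, 0]
P̄ = F·P·Fᵀ + Q = [23 27; 27 41]
y = z − H·x̄ = [-3]
S = H·P̄·Hᵀ + R = [208]
K = P̄·Hᵀ·S⁻¹ = [69/208; 81/208]
x' = x̄ + K·y = [-207/208, -243/208]
P' = (I − K·H)·P̄ = [23/208 27/208; 27/208 1967/208]

x' = [-207/208, -243/208]
P' = [23/208 27/208; 27/208 1967/208]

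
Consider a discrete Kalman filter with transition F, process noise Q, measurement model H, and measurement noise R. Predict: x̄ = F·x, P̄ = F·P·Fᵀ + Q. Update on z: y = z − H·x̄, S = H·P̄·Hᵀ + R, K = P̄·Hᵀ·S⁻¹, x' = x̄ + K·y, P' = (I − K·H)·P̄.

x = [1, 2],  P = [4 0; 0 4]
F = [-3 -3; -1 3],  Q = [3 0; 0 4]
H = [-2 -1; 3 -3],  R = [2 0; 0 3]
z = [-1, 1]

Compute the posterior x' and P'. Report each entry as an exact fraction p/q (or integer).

x̄ = F·x = [-9, 5]
P̄ = F·P·Fᵀ + Q = [75 -24; -24 44]
y = z − H·x̄ = [-14, 43]
S = H·P̄·Hᵀ + R = [250 -390; -390 1506]
K = P̄·Hᵀ·S⁻¹ = [-12321/37400 837/7480; -1532/4675 -206/935]
x' = x̄ + K·y = [15849/37400, 533/4675]
P' = (I − K·H)·P̄ = [9609/37400 678/4675; 678/4675 1708/4675]

x' = [15849/37400, 533/4675]
P' = [9609/37400 678/4675; 678/4675 1708/4675]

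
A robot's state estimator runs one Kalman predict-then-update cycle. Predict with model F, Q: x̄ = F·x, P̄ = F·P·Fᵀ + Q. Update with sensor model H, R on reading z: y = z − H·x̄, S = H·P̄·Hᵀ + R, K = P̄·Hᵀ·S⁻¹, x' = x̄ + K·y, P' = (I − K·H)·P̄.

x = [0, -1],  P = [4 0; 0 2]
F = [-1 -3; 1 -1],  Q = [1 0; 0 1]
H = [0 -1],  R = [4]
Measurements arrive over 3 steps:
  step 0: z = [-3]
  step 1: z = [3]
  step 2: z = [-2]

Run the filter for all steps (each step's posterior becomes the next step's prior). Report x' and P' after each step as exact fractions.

step 0: x' = [37/11, 25/11], P' = [249/11 8/11; 8/11 28/11]
step 1: x' = [-2477/316, -192/79], P' = [13109/316 -181/79; -181/79 272/79]
step 2: x' = [198403/17225, 25086/17225], P' = [805626/17225 -33588/17225; -33588/17225 63844/17225]

step 0: x̄ = F·x = [3, 1]
step 0: P̄ = F·P·Fᵀ + Q = [23 2; 2 7]
step 0: y = z − H·x̄ = [-2]
step 0: S = H·P̄·Hᵀ + R = [11]
step 0: K = P̄·Hᵀ·S⁻¹ = [-2/11; -7/11]
step 0: x' = x̄ + K·y = [37/11, 25/11]
step 0: P' = (I − K·H)·P̄ = [249/11 8/11; 8/11 28/11]
step 1: x̄ = F·x = [-112/11, 12/11]
step 1: P̄ = F·P·Fᵀ + Q = [560/11 -181/11; -181/11 272/11]
step 1: y = z − H·x̄ = [45/11]
step 1: S = H·P̄·Hᵀ + R = [316/11]
step 1: K = P̄·Hᵀ·S⁻¹ = [181/316; -68/79]
step 1: x' = x̄ + K·y = [-2477/316, -192/79]
step 1: P' = (I − K·H)·P̄ = [13109/316 -181/79; -181/79 272/79]
step 2: x̄ = F·x = [4781/316, -1709/316]
step 2: P̄ = F·P·Fᵀ + Q = [18873/316 -8397/316; -8397/316 15961/316]
step 2: y = z − H·x̄ = [-2341/316]
step 2: S = H·P̄·Hᵀ + R = [17225/316]
step 2: K = P̄·Hᵀ·S⁻¹ = [8397/17225; -15961/17225]
step 2: x' = x̄ + K·y = [198403/17225, 25086/17225]
step 2: P' = (I − K·H)·P̄ = [805626/17225 -33588/17225; -33588/17225 63844/17225]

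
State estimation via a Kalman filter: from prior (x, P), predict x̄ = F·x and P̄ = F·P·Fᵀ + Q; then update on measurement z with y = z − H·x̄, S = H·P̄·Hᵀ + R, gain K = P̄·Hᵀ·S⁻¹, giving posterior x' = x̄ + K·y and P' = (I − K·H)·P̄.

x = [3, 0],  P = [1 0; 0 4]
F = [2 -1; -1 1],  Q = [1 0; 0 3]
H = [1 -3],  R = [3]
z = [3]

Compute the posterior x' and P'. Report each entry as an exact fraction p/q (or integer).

x̄ = F·x = [6, -3]
P̄ = F·P·Fᵀ + Q = [9 -6; -6 8]
y = z − H·x̄ = [-12]
S = H·P̄·Hᵀ + R = [120]
K = P̄·Hᵀ·S⁻¹ = [9/40; -1/4]
x' = x̄ + K·y = [33/10, 0]
P' = (I − K·H)·P̄ = [117/40 3/4; 3/4 1/2]

x' = [33/10, 0]
P' = [117/40 3/4; 3/4 1/2]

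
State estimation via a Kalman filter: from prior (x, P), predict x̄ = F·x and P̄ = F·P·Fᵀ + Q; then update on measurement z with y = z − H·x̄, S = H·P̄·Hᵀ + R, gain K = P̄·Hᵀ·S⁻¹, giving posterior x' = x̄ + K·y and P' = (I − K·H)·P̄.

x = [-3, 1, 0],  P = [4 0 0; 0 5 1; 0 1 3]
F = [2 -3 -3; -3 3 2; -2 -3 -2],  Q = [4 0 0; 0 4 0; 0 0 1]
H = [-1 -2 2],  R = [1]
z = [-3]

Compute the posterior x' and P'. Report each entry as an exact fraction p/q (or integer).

x̄ = F·x = [-9, 12, 3]
P̄ = F·P·Fᵀ + Q = [110 -102 62; -102 109 -45; 62 -45 86]
y = z − H·x̄ = [6]
S = H·P̄·Hᵀ + R = [595]
K = P̄·Hᵀ·S⁻¹ = [218/595; -206/595; 40/119]
x' = x̄ + K·y = [-4047/595, 5904/595, 597/119]
P' = (I − K·H)·P̄ = [17926/595 -15782/595 -1342/119; -15782/595 22419/595 2885/119; -1342/119 2885/119 2234/119]

x' = [-4047/595, 5904/595, 597/119]
P' = [17926/595 -15782/595 -1342/119; -15782/595 22419/595 2885/119; -1342/119 2885/119 2234/119]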